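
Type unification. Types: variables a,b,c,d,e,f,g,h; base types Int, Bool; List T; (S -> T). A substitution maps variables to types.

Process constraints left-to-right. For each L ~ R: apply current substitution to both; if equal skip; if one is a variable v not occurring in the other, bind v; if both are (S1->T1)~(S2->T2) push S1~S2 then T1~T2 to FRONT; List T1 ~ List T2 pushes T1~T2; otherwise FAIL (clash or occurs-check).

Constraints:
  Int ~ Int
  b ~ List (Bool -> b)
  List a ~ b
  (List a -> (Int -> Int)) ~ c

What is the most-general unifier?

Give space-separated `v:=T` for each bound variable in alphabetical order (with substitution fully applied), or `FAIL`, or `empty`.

step 1: unify Int ~ Int  [subst: {-} | 3 pending]
  -> identical, skip
step 2: unify b ~ List (Bool -> b)  [subst: {-} | 2 pending]
  occurs-check fail: b in List (Bool -> b)

Answer: FAIL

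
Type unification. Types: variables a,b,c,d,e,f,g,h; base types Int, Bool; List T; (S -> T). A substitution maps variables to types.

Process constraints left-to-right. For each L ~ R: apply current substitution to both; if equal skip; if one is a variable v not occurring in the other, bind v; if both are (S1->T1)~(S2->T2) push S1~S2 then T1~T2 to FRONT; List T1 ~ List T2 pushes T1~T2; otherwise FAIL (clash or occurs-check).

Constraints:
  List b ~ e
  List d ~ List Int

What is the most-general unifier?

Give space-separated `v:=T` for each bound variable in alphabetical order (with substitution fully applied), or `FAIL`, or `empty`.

step 1: unify List b ~ e  [subst: {-} | 1 pending]
  bind e := List b
step 2: unify List d ~ List Int  [subst: {e:=List b} | 0 pending]
  -> decompose List: push d~Int
step 3: unify d ~ Int  [subst: {e:=List b} | 0 pending]
  bind d := Int

Answer: d:=Int e:=List b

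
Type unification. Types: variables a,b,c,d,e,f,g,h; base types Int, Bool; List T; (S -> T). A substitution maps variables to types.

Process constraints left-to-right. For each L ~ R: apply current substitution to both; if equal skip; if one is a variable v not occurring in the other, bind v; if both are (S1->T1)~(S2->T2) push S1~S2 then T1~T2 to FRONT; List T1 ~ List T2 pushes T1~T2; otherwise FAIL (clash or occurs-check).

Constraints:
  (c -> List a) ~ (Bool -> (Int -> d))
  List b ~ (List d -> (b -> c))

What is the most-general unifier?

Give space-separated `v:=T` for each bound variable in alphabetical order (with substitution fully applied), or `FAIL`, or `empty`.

step 1: unify (c -> List a) ~ (Bool -> (Int -> d))  [subst: {-} | 1 pending]
  -> decompose arrow: push c~Bool, List a~(Int -> d)
step 2: unify c ~ Bool  [subst: {-} | 2 pending]
  bind c := Bool
step 3: unify List a ~ (Int -> d)  [subst: {c:=Bool} | 1 pending]
  clash: List a vs (Int -> d)

Answer: FAIL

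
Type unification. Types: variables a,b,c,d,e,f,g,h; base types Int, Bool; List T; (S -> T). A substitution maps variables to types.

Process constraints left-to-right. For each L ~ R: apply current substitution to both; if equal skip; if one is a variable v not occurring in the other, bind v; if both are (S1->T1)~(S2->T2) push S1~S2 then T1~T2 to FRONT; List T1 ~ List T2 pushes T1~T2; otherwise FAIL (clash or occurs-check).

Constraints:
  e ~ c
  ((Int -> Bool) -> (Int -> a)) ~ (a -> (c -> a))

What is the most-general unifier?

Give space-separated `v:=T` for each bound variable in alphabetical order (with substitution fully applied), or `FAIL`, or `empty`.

step 1: unify e ~ c  [subst: {-} | 1 pending]
  bind e := c
step 2: unify ((Int -> Bool) -> (Int -> a)) ~ (a -> (c -> a))  [subst: {e:=c} | 0 pending]
  -> decompose arrow: push (Int -> Bool)~a, (Int -> a)~(c -> a)
step 3: unify (Int -> Bool) ~ a  [subst: {e:=c} | 1 pending]
  bind a := (Int -> Bool)
step 4: unify (Int -> (Int -> Bool)) ~ (c -> (Int -> Bool))  [subst: {e:=c, a:=(Int -> Bool)} | 0 pending]
  -> decompose arrow: push Int~c, (Int -> Bool)~(Int -> Bool)
step 5: unify Int ~ c  [subst: {e:=c, a:=(Int -> Bool)} | 1 pending]
  bind c := Int
step 6: unify (Int -> Bool) ~ (Int -> Bool)  [subst: {e:=c, a:=(Int -> Bool), c:=Int} | 0 pending]
  -> identical, skip

Answer: a:=(Int -> Bool) c:=Int e:=Int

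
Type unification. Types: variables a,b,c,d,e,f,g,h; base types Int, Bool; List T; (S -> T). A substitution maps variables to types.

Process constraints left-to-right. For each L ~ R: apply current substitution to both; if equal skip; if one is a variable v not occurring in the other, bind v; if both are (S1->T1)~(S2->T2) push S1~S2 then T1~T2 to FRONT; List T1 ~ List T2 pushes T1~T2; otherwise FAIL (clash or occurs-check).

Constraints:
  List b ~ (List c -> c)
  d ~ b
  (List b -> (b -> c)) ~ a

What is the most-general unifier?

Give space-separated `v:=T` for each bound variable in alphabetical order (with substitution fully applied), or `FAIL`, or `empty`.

step 1: unify List b ~ (List c -> c)  [subst: {-} | 2 pending]
  clash: List b vs (List c -> c)

Answer: FAIL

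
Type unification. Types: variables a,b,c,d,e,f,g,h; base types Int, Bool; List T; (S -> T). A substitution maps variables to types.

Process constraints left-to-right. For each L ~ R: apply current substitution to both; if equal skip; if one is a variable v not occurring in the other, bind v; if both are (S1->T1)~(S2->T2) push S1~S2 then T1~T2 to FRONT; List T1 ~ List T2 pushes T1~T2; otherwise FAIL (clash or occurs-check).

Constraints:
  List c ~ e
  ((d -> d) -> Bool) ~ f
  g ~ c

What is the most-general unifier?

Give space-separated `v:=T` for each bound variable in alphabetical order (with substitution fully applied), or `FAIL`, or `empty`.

Answer: e:=List c f:=((d -> d) -> Bool) g:=c

Derivation:
step 1: unify List c ~ e  [subst: {-} | 2 pending]
  bind e := List c
step 2: unify ((d -> d) -> Bool) ~ f  [subst: {e:=List c} | 1 pending]
  bind f := ((d -> d) -> Bool)
step 3: unify g ~ c  [subst: {e:=List c, f:=((d -> d) -> Bool)} | 0 pending]
  bind g := c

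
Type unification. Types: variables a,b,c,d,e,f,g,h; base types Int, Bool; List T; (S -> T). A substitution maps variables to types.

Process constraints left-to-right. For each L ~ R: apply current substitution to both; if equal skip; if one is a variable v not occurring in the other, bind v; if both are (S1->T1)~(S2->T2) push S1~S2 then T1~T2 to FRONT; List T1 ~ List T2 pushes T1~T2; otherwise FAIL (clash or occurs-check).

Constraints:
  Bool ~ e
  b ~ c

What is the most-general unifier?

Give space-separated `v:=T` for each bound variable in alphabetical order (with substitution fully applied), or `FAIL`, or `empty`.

step 1: unify Bool ~ e  [subst: {-} | 1 pending]
  bind e := Bool
step 2: unify b ~ c  [subst: {e:=Bool} | 0 pending]
  bind b := c

Answer: b:=c e:=Bool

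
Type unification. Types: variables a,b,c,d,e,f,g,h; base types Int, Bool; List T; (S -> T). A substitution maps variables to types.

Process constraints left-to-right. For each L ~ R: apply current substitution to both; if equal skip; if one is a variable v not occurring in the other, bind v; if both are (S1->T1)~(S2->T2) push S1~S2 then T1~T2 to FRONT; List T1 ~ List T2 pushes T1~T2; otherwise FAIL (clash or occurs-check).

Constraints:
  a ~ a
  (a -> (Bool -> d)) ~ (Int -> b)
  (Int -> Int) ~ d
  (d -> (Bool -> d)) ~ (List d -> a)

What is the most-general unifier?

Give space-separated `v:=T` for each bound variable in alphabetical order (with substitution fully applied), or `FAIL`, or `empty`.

step 1: unify a ~ a  [subst: {-} | 3 pending]
  -> identical, skip
step 2: unify (a -> (Bool -> d)) ~ (Int -> b)  [subst: {-} | 2 pending]
  -> decompose arrow: push a~Int, (Bool -> d)~b
step 3: unify a ~ Int  [subst: {-} | 3 pending]
  bind a := Int
step 4: unify (Bool -> d) ~ b  [subst: {a:=Int} | 2 pending]
  bind b := (Bool -> d)
step 5: unify (Int -> Int) ~ d  [subst: {a:=Int, b:=(Bool -> d)} | 1 pending]
  bind d := (Int -> Int)
step 6: unify ((Int -> Int) -> (Bool -> (Int -> Int))) ~ (List (Int -> Int) -> Int)  [subst: {a:=Int, b:=(Bool -> d), d:=(Int -> Int)} | 0 pending]
  -> decompose arrow: push (Int -> Int)~List (Int -> Int), (Bool -> (Int -> Int))~Int
step 7: unify (Int -> Int) ~ List (Int -> Int)  [subst: {a:=Int, b:=(Bool -> d), d:=(Int -> Int)} | 1 pending]
  clash: (Int -> Int) vs List (Int -> Int)

Answer: FAIL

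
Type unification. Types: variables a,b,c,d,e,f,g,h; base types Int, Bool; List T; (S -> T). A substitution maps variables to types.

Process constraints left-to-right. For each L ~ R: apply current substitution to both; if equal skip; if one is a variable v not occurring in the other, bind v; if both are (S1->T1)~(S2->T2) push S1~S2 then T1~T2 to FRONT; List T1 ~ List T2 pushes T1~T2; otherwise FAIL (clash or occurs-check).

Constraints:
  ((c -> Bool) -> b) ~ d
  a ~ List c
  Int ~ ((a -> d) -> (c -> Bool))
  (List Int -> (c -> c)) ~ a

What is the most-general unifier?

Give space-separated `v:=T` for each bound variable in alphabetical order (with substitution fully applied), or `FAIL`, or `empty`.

Answer: FAIL

Derivation:
step 1: unify ((c -> Bool) -> b) ~ d  [subst: {-} | 3 pending]
  bind d := ((c -> Bool) -> b)
step 2: unify a ~ List c  [subst: {d:=((c -> Bool) -> b)} | 2 pending]
  bind a := List c
step 3: unify Int ~ ((List c -> ((c -> Bool) -> b)) -> (c -> Bool))  [subst: {d:=((c -> Bool) -> b), a:=List c} | 1 pending]
  clash: Int vs ((List c -> ((c -> Bool) -> b)) -> (c -> Bool))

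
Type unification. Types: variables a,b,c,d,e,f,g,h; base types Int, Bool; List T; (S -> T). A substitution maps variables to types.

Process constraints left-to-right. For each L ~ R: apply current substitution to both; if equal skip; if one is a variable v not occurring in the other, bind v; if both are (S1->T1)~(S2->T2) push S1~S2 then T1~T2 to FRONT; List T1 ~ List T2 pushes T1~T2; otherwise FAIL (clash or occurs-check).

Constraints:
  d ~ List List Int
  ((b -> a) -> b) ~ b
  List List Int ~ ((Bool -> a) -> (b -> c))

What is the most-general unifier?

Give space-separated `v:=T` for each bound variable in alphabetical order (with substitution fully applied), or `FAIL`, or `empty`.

Answer: FAIL

Derivation:
step 1: unify d ~ List List Int  [subst: {-} | 2 pending]
  bind d := List List Int
step 2: unify ((b -> a) -> b) ~ b  [subst: {d:=List List Int} | 1 pending]
  occurs-check fail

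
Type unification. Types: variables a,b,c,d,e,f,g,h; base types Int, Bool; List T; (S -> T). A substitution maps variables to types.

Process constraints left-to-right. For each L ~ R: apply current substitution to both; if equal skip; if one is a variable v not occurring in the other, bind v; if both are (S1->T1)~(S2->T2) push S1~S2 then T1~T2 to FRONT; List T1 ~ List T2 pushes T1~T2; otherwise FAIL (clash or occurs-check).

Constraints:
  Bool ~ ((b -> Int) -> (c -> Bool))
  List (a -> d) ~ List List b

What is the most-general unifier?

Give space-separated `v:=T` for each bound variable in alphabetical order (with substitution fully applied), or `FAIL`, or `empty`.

step 1: unify Bool ~ ((b -> Int) -> (c -> Bool))  [subst: {-} | 1 pending]
  clash: Bool vs ((b -> Int) -> (c -> Bool))

Answer: FAIL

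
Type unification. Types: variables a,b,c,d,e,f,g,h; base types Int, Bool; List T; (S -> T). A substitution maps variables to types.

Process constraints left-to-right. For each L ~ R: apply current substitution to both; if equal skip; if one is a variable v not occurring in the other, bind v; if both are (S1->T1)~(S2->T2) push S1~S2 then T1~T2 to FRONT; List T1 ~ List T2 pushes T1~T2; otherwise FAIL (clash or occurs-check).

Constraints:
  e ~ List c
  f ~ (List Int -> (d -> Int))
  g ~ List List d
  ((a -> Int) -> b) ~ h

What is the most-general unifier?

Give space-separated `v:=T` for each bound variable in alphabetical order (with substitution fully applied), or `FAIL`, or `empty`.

step 1: unify e ~ List c  [subst: {-} | 3 pending]
  bind e := List c
step 2: unify f ~ (List Int -> (d -> Int))  [subst: {e:=List c} | 2 pending]
  bind f := (List Int -> (d -> Int))
step 3: unify g ~ List List d  [subst: {e:=List c, f:=(List Int -> (d -> Int))} | 1 pending]
  bind g := List List d
step 4: unify ((a -> Int) -> b) ~ h  [subst: {e:=List c, f:=(List Int -> (d -> Int)), g:=List List d} | 0 pending]
  bind h := ((a -> Int) -> b)

Answer: e:=List c f:=(List Int -> (d -> Int)) g:=List List d h:=((a -> Int) -> b)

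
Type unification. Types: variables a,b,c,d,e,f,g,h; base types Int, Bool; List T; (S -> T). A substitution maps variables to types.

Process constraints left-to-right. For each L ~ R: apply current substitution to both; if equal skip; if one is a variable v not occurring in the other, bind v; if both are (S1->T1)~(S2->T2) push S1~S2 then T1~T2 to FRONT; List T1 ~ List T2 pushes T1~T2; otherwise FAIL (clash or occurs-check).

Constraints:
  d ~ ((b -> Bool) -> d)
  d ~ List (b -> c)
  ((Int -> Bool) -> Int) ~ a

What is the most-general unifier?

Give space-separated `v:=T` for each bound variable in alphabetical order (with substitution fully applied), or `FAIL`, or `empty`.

step 1: unify d ~ ((b -> Bool) -> d)  [subst: {-} | 2 pending]
  occurs-check fail: d in ((b -> Bool) -> d)

Answer: FAIL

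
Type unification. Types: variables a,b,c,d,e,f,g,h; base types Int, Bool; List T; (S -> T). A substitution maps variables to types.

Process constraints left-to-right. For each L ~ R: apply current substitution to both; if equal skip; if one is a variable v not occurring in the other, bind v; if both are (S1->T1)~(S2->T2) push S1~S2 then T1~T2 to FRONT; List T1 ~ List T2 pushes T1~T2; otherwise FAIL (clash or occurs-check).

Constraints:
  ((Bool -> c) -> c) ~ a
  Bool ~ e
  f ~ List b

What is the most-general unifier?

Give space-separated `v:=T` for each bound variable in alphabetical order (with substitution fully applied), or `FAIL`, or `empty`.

Answer: a:=((Bool -> c) -> c) e:=Bool f:=List b

Derivation:
step 1: unify ((Bool -> c) -> c) ~ a  [subst: {-} | 2 pending]
  bind a := ((Bool -> c) -> c)
step 2: unify Bool ~ e  [subst: {a:=((Bool -> c) -> c)} | 1 pending]
  bind e := Bool
step 3: unify f ~ List b  [subst: {a:=((Bool -> c) -> c), e:=Bool} | 0 pending]
  bind f := List b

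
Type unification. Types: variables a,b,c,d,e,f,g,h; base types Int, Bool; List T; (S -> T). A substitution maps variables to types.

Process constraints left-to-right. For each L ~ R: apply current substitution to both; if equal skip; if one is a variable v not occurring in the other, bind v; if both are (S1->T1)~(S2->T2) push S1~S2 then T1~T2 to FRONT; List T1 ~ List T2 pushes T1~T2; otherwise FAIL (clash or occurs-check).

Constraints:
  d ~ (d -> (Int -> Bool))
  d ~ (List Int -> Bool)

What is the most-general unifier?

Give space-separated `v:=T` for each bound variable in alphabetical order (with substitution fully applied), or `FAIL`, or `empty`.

step 1: unify d ~ (d -> (Int -> Bool))  [subst: {-} | 1 pending]
  occurs-check fail: d in (d -> (Int -> Bool))

Answer: FAIL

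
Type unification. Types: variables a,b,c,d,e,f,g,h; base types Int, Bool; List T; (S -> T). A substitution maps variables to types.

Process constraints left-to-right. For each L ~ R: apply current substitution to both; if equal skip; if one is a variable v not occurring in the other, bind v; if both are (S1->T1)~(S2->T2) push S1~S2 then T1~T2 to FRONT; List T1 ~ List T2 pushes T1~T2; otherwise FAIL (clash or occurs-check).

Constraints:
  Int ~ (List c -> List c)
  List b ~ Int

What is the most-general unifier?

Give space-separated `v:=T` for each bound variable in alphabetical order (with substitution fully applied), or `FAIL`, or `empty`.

Answer: FAIL

Derivation:
step 1: unify Int ~ (List c -> List c)  [subst: {-} | 1 pending]
  clash: Int vs (List c -> List c)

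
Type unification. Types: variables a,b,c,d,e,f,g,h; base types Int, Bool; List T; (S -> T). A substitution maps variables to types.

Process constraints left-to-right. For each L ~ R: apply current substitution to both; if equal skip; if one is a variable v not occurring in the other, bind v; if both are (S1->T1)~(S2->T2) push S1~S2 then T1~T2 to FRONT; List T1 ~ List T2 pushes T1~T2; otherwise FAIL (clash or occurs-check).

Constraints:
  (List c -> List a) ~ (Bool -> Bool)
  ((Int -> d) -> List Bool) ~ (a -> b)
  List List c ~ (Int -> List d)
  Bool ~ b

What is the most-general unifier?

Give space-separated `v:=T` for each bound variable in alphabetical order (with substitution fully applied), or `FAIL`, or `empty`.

Answer: FAIL

Derivation:
step 1: unify (List c -> List a) ~ (Bool -> Bool)  [subst: {-} | 3 pending]
  -> decompose arrow: push List c~Bool, List a~Bool
step 2: unify List c ~ Bool  [subst: {-} | 4 pending]
  clash: List c vs Bool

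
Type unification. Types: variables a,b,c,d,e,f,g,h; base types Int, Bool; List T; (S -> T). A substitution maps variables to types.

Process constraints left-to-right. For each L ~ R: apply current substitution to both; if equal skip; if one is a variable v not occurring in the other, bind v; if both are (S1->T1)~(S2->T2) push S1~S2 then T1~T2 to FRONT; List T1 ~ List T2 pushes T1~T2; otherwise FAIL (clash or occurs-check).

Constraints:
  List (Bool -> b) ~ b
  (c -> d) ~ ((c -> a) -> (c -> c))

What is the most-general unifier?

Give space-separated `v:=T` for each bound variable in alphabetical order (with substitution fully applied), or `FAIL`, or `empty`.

Answer: FAIL

Derivation:
step 1: unify List (Bool -> b) ~ b  [subst: {-} | 1 pending]
  occurs-check fail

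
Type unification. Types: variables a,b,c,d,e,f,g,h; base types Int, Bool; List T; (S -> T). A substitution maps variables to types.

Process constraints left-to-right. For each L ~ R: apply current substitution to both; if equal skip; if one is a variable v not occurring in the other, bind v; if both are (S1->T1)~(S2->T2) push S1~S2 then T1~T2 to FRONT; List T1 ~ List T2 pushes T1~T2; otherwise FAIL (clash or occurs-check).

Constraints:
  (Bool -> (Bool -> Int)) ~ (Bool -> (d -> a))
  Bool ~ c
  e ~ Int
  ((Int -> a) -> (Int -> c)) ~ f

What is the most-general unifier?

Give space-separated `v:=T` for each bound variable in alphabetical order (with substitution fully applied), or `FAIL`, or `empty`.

step 1: unify (Bool -> (Bool -> Int)) ~ (Bool -> (d -> a))  [subst: {-} | 3 pending]
  -> decompose arrow: push Bool~Bool, (Bool -> Int)~(d -> a)
step 2: unify Bool ~ Bool  [subst: {-} | 4 pending]
  -> identical, skip
step 3: unify (Bool -> Int) ~ (d -> a)  [subst: {-} | 3 pending]
  -> decompose arrow: push Bool~d, Int~a
step 4: unify Bool ~ d  [subst: {-} | 4 pending]
  bind d := Bool
step 5: unify Int ~ a  [subst: {d:=Bool} | 3 pending]
  bind a := Int
step 6: unify Bool ~ c  [subst: {d:=Bool, a:=Int} | 2 pending]
  bind c := Bool
step 7: unify e ~ Int  [subst: {d:=Bool, a:=Int, c:=Bool} | 1 pending]
  bind e := Int
step 8: unify ((Int -> Int) -> (Int -> Bool)) ~ f  [subst: {d:=Bool, a:=Int, c:=Bool, e:=Int} | 0 pending]
  bind f := ((Int -> Int) -> (Int -> Bool))

Answer: a:=Int c:=Bool d:=Bool e:=Int f:=((Int -> Int) -> (Int -> Bool))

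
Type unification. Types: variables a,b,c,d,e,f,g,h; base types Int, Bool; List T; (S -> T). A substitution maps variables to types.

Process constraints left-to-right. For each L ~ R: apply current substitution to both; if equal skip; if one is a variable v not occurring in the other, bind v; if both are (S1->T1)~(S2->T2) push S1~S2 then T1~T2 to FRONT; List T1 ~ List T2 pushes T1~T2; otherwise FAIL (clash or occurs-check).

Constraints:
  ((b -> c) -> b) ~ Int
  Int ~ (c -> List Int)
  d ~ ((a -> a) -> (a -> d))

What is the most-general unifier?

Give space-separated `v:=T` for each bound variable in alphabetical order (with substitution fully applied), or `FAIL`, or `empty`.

Answer: FAIL

Derivation:
step 1: unify ((b -> c) -> b) ~ Int  [subst: {-} | 2 pending]
  clash: ((b -> c) -> b) vs Int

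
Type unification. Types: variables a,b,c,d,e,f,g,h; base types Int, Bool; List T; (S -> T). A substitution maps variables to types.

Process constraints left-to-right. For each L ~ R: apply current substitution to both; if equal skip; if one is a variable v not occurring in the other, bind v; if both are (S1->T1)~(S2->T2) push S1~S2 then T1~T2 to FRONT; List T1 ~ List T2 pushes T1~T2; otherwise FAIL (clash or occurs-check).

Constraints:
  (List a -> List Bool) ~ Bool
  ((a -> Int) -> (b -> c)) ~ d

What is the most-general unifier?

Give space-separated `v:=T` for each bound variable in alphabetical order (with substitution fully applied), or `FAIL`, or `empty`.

Answer: FAIL

Derivation:
step 1: unify (List a -> List Bool) ~ Bool  [subst: {-} | 1 pending]
  clash: (List a -> List Bool) vs Bool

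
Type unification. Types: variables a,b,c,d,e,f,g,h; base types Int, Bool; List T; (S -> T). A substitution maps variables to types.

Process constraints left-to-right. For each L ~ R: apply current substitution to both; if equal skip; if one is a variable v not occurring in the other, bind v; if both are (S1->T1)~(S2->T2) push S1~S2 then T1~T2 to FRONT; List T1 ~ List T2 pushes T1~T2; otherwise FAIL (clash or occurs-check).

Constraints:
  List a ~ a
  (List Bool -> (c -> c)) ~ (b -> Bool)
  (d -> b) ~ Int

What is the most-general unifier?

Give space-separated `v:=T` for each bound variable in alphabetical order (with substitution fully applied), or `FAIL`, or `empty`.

Answer: FAIL

Derivation:
step 1: unify List a ~ a  [subst: {-} | 2 pending]
  occurs-check fail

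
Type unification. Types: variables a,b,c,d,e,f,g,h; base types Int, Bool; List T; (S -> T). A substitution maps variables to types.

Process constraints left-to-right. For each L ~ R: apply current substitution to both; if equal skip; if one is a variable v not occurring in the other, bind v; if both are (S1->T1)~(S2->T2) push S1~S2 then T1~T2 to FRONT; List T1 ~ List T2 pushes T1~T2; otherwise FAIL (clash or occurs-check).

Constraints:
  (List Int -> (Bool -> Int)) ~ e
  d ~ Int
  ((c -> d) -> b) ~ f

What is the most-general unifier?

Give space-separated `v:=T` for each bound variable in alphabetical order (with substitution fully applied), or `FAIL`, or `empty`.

Answer: d:=Int e:=(List Int -> (Bool -> Int)) f:=((c -> Int) -> b)

Derivation:
step 1: unify (List Int -> (Bool -> Int)) ~ e  [subst: {-} | 2 pending]
  bind e := (List Int -> (Bool -> Int))
step 2: unify d ~ Int  [subst: {e:=(List Int -> (Bool -> Int))} | 1 pending]
  bind d := Int
step 3: unify ((c -> Int) -> b) ~ f  [subst: {e:=(List Int -> (Bool -> Int)), d:=Int} | 0 pending]
  bind f := ((c -> Int) -> b)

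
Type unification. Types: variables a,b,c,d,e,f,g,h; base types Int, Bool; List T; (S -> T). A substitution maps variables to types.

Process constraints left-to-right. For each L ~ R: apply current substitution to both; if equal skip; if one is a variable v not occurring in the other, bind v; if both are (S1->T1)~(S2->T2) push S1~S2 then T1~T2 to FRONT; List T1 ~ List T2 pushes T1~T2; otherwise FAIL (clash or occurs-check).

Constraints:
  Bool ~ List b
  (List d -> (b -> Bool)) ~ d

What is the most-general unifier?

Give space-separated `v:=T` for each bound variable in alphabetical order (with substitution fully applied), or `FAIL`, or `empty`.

Answer: FAIL

Derivation:
step 1: unify Bool ~ List b  [subst: {-} | 1 pending]
  clash: Bool vs List b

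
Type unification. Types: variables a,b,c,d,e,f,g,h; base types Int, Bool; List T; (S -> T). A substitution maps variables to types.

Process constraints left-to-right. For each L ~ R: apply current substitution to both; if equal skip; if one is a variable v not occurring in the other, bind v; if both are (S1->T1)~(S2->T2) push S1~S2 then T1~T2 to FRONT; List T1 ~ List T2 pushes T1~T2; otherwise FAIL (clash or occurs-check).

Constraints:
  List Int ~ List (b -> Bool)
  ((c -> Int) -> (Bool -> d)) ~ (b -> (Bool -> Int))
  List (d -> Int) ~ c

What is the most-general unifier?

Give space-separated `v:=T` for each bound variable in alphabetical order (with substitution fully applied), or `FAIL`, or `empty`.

step 1: unify List Int ~ List (b -> Bool)  [subst: {-} | 2 pending]
  -> decompose List: push Int~(b -> Bool)
step 2: unify Int ~ (b -> Bool)  [subst: {-} | 2 pending]
  clash: Int vs (b -> Bool)

Answer: FAIL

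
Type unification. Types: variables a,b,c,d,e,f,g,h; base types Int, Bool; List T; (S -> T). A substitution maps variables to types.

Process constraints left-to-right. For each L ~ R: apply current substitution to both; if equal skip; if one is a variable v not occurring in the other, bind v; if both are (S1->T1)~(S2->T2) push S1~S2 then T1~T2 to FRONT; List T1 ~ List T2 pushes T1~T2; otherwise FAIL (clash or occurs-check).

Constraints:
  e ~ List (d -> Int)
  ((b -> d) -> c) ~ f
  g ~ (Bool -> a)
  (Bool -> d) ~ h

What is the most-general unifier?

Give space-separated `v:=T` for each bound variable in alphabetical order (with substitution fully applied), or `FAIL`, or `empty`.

Answer: e:=List (d -> Int) f:=((b -> d) -> c) g:=(Bool -> a) h:=(Bool -> d)

Derivation:
step 1: unify e ~ List (d -> Int)  [subst: {-} | 3 pending]
  bind e := List (d -> Int)
step 2: unify ((b -> d) -> c) ~ f  [subst: {e:=List (d -> Int)} | 2 pending]
  bind f := ((b -> d) -> c)
step 3: unify g ~ (Bool -> a)  [subst: {e:=List (d -> Int), f:=((b -> d) -> c)} | 1 pending]
  bind g := (Bool -> a)
step 4: unify (Bool -> d) ~ h  [subst: {e:=List (d -> Int), f:=((b -> d) -> c), g:=(Bool -> a)} | 0 pending]
  bind h := (Bool -> d)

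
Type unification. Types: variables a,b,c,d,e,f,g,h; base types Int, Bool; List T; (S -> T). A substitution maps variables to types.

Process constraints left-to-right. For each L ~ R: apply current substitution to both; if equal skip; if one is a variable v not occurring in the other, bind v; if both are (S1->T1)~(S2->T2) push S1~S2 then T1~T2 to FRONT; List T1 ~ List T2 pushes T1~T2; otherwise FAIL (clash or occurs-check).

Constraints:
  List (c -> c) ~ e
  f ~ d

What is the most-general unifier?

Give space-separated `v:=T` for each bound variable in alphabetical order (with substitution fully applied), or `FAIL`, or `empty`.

Answer: e:=List (c -> c) f:=d

Derivation:
step 1: unify List (c -> c) ~ e  [subst: {-} | 1 pending]
  bind e := List (c -> c)
step 2: unify f ~ d  [subst: {e:=List (c -> c)} | 0 pending]
  bind f := d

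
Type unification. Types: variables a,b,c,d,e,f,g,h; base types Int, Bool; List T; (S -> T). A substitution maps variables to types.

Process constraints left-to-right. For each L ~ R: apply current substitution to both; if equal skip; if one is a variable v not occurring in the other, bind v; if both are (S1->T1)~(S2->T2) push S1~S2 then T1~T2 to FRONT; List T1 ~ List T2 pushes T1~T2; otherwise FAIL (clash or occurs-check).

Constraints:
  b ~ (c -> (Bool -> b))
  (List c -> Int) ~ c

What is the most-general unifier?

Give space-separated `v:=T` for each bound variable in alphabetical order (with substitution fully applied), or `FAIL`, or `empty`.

step 1: unify b ~ (c -> (Bool -> b))  [subst: {-} | 1 pending]
  occurs-check fail: b in (c -> (Bool -> b))

Answer: FAIL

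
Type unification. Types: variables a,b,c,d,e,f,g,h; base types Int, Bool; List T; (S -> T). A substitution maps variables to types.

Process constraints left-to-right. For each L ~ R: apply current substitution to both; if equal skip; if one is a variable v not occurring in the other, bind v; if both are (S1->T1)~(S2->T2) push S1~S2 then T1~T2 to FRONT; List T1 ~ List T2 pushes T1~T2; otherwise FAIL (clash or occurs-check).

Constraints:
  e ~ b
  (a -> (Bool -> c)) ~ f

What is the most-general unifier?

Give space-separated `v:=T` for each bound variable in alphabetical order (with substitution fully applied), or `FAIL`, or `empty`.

Answer: e:=b f:=(a -> (Bool -> c))

Derivation:
step 1: unify e ~ b  [subst: {-} | 1 pending]
  bind e := b
step 2: unify (a -> (Bool -> c)) ~ f  [subst: {e:=b} | 0 pending]
  bind f := (a -> (Bool -> c))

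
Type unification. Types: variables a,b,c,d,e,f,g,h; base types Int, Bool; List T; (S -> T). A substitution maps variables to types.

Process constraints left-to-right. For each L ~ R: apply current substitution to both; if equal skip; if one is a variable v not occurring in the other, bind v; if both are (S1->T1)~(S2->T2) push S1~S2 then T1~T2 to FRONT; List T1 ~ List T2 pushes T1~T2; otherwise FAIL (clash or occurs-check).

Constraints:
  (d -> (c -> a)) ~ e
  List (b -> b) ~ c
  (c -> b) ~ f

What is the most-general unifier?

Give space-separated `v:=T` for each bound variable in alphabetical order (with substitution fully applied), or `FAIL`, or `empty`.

Answer: c:=List (b -> b) e:=(d -> (List (b -> b) -> a)) f:=(List (b -> b) -> b)

Derivation:
step 1: unify (d -> (c -> a)) ~ e  [subst: {-} | 2 pending]
  bind e := (d -> (c -> a))
step 2: unify List (b -> b) ~ c  [subst: {e:=(d -> (c -> a))} | 1 pending]
  bind c := List (b -> b)
step 3: unify (List (b -> b) -> b) ~ f  [subst: {e:=(d -> (c -> a)), c:=List (b -> b)} | 0 pending]
  bind f := (List (b -> b) -> b)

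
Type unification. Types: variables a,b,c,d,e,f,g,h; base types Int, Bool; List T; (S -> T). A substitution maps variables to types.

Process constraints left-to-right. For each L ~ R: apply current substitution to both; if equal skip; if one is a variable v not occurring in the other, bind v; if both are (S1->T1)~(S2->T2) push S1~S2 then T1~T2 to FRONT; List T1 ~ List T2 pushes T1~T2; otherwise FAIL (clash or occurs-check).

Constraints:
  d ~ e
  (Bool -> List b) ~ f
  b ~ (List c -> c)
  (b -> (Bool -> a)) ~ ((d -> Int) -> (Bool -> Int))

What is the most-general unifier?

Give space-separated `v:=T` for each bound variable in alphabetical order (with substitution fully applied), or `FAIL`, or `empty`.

Answer: a:=Int b:=(List Int -> Int) c:=Int d:=List Int e:=List Int f:=(Bool -> List (List Int -> Int))

Derivation:
step 1: unify d ~ e  [subst: {-} | 3 pending]
  bind d := e
step 2: unify (Bool -> List b) ~ f  [subst: {d:=e} | 2 pending]
  bind f := (Bool -> List b)
step 3: unify b ~ (List c -> c)  [subst: {d:=e, f:=(Bool -> List b)} | 1 pending]
  bind b := (List c -> c)
step 4: unify ((List c -> c) -> (Bool -> a)) ~ ((e -> Int) -> (Bool -> Int))  [subst: {d:=e, f:=(Bool -> List b), b:=(List c -> c)} | 0 pending]
  -> decompose arrow: push (List c -> c)~(e -> Int), (Bool -> a)~(Bool -> Int)
step 5: unify (List c -> c) ~ (e -> Int)  [subst: {d:=e, f:=(Bool -> List b), b:=(List c -> c)} | 1 pending]
  -> decompose arrow: push List c~e, c~Int
step 6: unify List c ~ e  [subst: {d:=e, f:=(Bool -> List b), b:=(List c -> c)} | 2 pending]
  bind e := List c
step 7: unify c ~ Int  [subst: {d:=e, f:=(Bool -> List b), b:=(List c -> c), e:=List c} | 1 pending]
  bind c := Int
step 8: unify (Bool -> a) ~ (Bool -> Int)  [subst: {d:=e, f:=(Bool -> List b), b:=(List c -> c), e:=List c, c:=Int} | 0 pending]
  -> decompose arrow: push Bool~Bool, a~Int
step 9: unify Bool ~ Bool  [subst: {d:=e, f:=(Bool -> List b), b:=(List c -> c), e:=List c, c:=Int} | 1 pending]
  -> identical, skip
step 10: unify a ~ Int  [subst: {d:=e, f:=(Bool -> List b), b:=(List c -> c), e:=List c, c:=Int} | 0 pending]
  bind a := Int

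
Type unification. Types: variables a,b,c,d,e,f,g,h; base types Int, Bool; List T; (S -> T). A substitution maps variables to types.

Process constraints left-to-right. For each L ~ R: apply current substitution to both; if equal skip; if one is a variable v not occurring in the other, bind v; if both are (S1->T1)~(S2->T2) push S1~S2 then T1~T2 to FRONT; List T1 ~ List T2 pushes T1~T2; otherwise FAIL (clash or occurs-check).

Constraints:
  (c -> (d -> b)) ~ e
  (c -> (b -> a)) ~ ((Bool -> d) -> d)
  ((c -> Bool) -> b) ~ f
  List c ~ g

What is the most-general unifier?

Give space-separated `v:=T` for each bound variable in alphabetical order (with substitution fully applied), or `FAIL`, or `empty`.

Answer: c:=(Bool -> (b -> a)) d:=(b -> a) e:=((Bool -> (b -> a)) -> ((b -> a) -> b)) f:=(((Bool -> (b -> a)) -> Bool) -> b) g:=List (Bool -> (b -> a))

Derivation:
step 1: unify (c -> (d -> b)) ~ e  [subst: {-} | 3 pending]
  bind e := (c -> (d -> b))
step 2: unify (c -> (b -> a)) ~ ((Bool -> d) -> d)  [subst: {e:=(c -> (d -> b))} | 2 pending]
  -> decompose arrow: push c~(Bool -> d), (b -> a)~d
step 3: unify c ~ (Bool -> d)  [subst: {e:=(c -> (d -> b))} | 3 pending]
  bind c := (Bool -> d)
step 4: unify (b -> a) ~ d  [subst: {e:=(c -> (d -> b)), c:=(Bool -> d)} | 2 pending]
  bind d := (b -> a)
step 5: unify (((Bool -> (b -> a)) -> Bool) -> b) ~ f  [subst: {e:=(c -> (d -> b)), c:=(Bool -> d), d:=(b -> a)} | 1 pending]
  bind f := (((Bool -> (b -> a)) -> Bool) -> b)
step 6: unify List (Bool -> (b -> a)) ~ g  [subst: {e:=(c -> (d -> b)), c:=(Bool -> d), d:=(b -> a), f:=(((Bool -> (b -> a)) -> Bool) -> b)} | 0 pending]
  bind g := List (Bool -> (b -> a))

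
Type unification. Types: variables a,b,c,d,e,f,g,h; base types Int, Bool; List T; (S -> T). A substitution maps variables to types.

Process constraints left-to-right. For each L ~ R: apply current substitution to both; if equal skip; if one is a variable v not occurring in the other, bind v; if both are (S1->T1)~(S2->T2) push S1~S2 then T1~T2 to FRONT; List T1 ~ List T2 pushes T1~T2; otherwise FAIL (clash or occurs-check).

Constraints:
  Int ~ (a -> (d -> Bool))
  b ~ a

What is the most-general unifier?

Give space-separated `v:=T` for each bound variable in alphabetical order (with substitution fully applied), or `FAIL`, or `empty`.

step 1: unify Int ~ (a -> (d -> Bool))  [subst: {-} | 1 pending]
  clash: Int vs (a -> (d -> Bool))

Answer: FAIL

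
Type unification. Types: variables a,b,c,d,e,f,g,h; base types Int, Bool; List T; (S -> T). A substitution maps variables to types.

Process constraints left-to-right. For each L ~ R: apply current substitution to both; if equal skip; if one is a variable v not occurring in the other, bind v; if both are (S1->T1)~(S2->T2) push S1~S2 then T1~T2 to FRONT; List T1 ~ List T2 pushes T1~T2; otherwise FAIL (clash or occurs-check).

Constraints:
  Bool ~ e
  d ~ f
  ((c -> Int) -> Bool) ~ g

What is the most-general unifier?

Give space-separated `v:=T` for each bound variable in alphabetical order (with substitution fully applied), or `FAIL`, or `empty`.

step 1: unify Bool ~ e  [subst: {-} | 2 pending]
  bind e := Bool
step 2: unify d ~ f  [subst: {e:=Bool} | 1 pending]
  bind d := f
step 3: unify ((c -> Int) -> Bool) ~ g  [subst: {e:=Bool, d:=f} | 0 pending]
  bind g := ((c -> Int) -> Bool)

Answer: d:=f e:=Bool g:=((c -> Int) -> Bool)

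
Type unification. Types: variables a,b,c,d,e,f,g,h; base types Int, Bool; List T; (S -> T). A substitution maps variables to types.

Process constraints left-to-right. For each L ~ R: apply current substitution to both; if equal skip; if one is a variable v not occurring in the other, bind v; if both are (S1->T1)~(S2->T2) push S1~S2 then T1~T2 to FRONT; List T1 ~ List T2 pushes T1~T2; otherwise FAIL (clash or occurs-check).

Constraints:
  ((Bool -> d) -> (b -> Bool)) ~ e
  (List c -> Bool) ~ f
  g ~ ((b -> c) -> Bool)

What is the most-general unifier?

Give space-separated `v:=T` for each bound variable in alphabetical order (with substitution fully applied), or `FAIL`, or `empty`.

Answer: e:=((Bool -> d) -> (b -> Bool)) f:=(List c -> Bool) g:=((b -> c) -> Bool)

Derivation:
step 1: unify ((Bool -> d) -> (b -> Bool)) ~ e  [subst: {-} | 2 pending]
  bind e := ((Bool -> d) -> (b -> Bool))
step 2: unify (List c -> Bool) ~ f  [subst: {e:=((Bool -> d) -> (b -> Bool))} | 1 pending]
  bind f := (List c -> Bool)
step 3: unify g ~ ((b -> c) -> Bool)  [subst: {e:=((Bool -> d) -> (b -> Bool)), f:=(List c -> Bool)} | 0 pending]
  bind g := ((b -> c) -> Bool)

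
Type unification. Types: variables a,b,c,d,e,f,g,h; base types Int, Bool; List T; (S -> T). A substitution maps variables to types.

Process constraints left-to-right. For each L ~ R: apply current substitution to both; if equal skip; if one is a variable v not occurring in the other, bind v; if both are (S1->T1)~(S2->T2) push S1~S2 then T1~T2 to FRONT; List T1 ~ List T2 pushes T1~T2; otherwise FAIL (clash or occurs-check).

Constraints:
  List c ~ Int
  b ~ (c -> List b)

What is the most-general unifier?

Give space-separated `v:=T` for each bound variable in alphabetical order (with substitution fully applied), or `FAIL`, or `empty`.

step 1: unify List c ~ Int  [subst: {-} | 1 pending]
  clash: List c vs Int

Answer: FAIL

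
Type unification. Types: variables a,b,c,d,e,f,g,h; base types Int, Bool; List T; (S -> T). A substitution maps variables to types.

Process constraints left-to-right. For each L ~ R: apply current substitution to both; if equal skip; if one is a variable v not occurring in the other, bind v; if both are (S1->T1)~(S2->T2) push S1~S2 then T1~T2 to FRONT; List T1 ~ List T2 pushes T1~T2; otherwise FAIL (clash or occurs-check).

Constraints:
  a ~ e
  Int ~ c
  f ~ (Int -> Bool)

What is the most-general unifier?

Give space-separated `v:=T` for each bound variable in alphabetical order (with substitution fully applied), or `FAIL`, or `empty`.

step 1: unify a ~ e  [subst: {-} | 2 pending]
  bind a := e
step 2: unify Int ~ c  [subst: {a:=e} | 1 pending]
  bind c := Int
step 3: unify f ~ (Int -> Bool)  [subst: {a:=e, c:=Int} | 0 pending]
  bind f := (Int -> Bool)

Answer: a:=e c:=Int f:=(Int -> Bool)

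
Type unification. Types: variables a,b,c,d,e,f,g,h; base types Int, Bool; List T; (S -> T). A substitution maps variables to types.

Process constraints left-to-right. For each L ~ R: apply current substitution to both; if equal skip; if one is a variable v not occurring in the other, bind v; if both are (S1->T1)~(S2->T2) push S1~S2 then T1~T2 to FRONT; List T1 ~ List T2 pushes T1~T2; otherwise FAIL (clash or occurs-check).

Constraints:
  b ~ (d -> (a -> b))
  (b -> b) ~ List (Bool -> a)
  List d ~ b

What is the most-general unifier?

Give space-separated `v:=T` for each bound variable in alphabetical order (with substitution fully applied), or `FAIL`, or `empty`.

step 1: unify b ~ (d -> (a -> b))  [subst: {-} | 2 pending]
  occurs-check fail: b in (d -> (a -> b))

Answer: FAIL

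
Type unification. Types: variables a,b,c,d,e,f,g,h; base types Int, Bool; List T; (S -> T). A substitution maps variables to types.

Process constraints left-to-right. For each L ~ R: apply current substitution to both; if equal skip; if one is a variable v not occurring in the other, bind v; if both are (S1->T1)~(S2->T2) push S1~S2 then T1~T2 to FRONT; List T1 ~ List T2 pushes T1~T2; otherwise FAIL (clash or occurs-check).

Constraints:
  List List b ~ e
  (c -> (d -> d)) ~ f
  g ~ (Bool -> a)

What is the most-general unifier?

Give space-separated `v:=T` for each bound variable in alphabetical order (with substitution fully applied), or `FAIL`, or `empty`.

Answer: e:=List List b f:=(c -> (d -> d)) g:=(Bool -> a)

Derivation:
step 1: unify List List b ~ e  [subst: {-} | 2 pending]
  bind e := List List b
step 2: unify (c -> (d -> d)) ~ f  [subst: {e:=List List b} | 1 pending]
  bind f := (c -> (d -> d))
step 3: unify g ~ (Bool -> a)  [subst: {e:=List List b, f:=(c -> (d -> d))} | 0 pending]
  bind g := (Bool -> a)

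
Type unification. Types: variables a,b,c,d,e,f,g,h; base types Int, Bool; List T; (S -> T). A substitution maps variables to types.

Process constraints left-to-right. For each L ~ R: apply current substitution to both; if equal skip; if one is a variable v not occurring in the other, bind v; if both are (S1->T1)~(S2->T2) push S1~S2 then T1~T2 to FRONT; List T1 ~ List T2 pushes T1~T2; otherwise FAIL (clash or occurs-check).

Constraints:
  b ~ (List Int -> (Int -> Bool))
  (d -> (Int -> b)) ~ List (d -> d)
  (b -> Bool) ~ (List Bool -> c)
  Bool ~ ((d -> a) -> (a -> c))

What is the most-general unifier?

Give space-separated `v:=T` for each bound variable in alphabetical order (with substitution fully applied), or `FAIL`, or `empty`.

step 1: unify b ~ (List Int -> (Int -> Bool))  [subst: {-} | 3 pending]
  bind b := (List Int -> (Int -> Bool))
step 2: unify (d -> (Int -> (List Int -> (Int -> Bool)))) ~ List (d -> d)  [subst: {b:=(List Int -> (Int -> Bool))} | 2 pending]
  clash: (d -> (Int -> (List Int -> (Int -> Bool)))) vs List (d -> d)

Answer: FAIL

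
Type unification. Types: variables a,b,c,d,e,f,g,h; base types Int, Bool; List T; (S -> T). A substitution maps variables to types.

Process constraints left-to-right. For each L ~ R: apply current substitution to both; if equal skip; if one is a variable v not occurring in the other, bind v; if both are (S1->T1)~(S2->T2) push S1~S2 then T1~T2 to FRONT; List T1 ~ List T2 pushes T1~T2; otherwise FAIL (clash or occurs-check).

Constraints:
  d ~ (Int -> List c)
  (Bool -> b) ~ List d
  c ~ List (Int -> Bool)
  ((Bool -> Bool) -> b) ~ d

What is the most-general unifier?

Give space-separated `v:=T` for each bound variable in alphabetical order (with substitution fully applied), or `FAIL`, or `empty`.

step 1: unify d ~ (Int -> List c)  [subst: {-} | 3 pending]
  bind d := (Int -> List c)
step 2: unify (Bool -> b) ~ List (Int -> List c)  [subst: {d:=(Int -> List c)} | 2 pending]
  clash: (Bool -> b) vs List (Int -> List c)

Answer: FAIL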